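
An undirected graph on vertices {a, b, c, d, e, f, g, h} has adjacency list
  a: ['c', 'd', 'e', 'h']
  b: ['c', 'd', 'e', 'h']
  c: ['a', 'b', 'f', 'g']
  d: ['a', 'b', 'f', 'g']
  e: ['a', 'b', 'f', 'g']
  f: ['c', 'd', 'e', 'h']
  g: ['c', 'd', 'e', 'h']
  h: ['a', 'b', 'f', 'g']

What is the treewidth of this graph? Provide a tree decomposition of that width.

Treewidth 4.
One such decomposition:
Bags: B1 = {a, b, c, f, g}  B2 = {a, b, f, g, h}  B3 = {a, b, e, f, g}  B4 = {a, b, d, f, g}
Tree: B1–B2, B2–B3, B3–B4

Every bag has size at most 5, so the width is 5 − 1 = 4 and tw(G) ≤ 4. For the lower bound: the 5 vertex sets {c,g}, {a,h}, {e,f}, {b}, {d} are disjoint, each induces a connected subgraph, and every pair is joined by at least one edge of G. Contracting each set to a single vertex therefore yields K_{5} as a minor, and since treewidth is minor-monotone, tw(G) ≥ tw(K_{5}) = 4. The upper and lower bounds meet at 4, so that is the treewidth.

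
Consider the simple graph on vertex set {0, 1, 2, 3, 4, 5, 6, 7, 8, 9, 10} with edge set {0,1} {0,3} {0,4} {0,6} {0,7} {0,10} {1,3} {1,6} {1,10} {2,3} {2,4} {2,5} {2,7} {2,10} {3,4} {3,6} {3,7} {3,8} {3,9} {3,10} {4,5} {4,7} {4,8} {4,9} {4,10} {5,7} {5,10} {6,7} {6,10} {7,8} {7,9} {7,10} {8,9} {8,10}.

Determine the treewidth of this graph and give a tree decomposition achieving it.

The largest bag has 5 vertices, giving width 4; this decomposition certifies tw(G) ≤ 4. Conversely, {0, 1, 3, 6, 10} is a clique of size 5, and the vertices of any clique must share a bag in every tree decomposition; so some bag has ≥ 5 vertices and tw(G) ≥ 4. The upper and lower bounds meet at 4, so that is the treewidth.

Treewidth 4.
One optimal decomposition is:
Bags: B1 = {0, 3, 4, 7, 10}  B2 = {2, 3, 4, 7, 10}  B3 = {3, 4, 7, 8, 10}  B4 = {0, 3, 6, 7, 10}  B5 = {3, 4, 7, 8, 9}  B6 = {2, 4, 5, 7, 10}  B7 = {0, 1, 3, 6, 10}
Tree: B1–B2, B2–B3, B1–B4, B3–B5, B2–B6, B4–B7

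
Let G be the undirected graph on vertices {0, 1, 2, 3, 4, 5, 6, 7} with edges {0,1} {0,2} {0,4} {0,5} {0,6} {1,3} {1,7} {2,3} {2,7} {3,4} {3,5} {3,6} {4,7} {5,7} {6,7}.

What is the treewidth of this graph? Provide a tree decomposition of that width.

The largest bag has 4 vertices, giving width 3; this decomposition certifies tw(G) ≤ 3. For the lower bound: the 4 vertex sets {1,7}, {2,3}, {0}, {4} are disjoint, each induces a connected subgraph, and every pair is joined by at least one edge of G. Contracting each set to a single vertex therefore yields K_{4} as a minor, and since treewidth is minor-monotone, tw(G) ≥ tw(K_{4}) = 3. Combining the bounds, tw(G) = 3.

Treewidth 3.
Bags: B1 = {0, 1, 3, 7}  B2 = {0, 2, 3, 7}  B3 = {0, 3, 4, 7}  B4 = {0, 3, 5, 7}  B5 = {0, 3, 6, 7}
Tree: B1–B2, B2–B3, B3–B4, B4–B5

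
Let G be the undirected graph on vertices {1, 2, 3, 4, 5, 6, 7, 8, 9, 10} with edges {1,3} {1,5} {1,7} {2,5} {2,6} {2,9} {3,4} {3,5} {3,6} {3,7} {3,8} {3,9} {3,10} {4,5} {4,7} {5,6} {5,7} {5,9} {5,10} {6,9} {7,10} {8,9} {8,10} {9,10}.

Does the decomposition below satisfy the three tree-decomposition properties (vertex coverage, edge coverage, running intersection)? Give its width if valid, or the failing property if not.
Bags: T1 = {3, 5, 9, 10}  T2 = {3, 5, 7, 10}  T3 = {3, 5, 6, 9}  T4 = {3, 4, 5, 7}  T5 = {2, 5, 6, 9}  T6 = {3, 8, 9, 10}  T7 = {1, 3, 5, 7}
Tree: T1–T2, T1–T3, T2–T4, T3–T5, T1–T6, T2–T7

Yes; width 3.

Every vertex of G appears in some bag (union = {1, 2, 3, 4, 5, 6, 7, 8, 9, 10}); every edge is covered by a bag; and for each vertex v the set of bags containing v is connected in the bag tree. The decomposition is therefore valid. The largest bag has 4 vertices, so the width is 3.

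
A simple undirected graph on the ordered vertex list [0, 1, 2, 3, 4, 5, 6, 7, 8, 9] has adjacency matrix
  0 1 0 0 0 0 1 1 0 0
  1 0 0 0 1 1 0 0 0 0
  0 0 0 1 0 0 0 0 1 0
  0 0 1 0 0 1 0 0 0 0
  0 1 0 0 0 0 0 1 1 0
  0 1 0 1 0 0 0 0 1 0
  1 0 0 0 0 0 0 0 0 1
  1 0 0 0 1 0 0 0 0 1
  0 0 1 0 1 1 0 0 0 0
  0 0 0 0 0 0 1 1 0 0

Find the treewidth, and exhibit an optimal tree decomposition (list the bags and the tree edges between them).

Treewidth 2.
Bags: B1 = {0, 6, 9}  B2 = {0, 7, 9}  B3 = {0, 1, 7}  B4 = {1, 4, 7}  B5 = {1, 4, 5}  B6 = {4, 5, 8}  B7 = {3, 5, 8}  B8 = {2, 3, 8}
Tree: B1–B2, B2–B3, B3–B4, B4–B5, B5–B6, B6–B7, B7–B8

Every bag has size at most 3, so the width is 3 − 1 = 2 and tw(G) ≤ 2. Since 6–9–7–0–6 is a cycle in G, G is not acyclic. Forests are exactly the graphs of treewidth ≤ 1, so tw(G) ≥ 2. Hence tw(G) = 2 exactly.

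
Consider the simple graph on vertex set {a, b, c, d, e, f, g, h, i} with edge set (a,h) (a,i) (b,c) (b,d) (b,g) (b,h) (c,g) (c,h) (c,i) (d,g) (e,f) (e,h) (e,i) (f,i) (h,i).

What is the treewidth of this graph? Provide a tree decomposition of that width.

Treewidth 2.
One optimal decomposition is:
Bags: B1 = {e, h, i}  B2 = {c, h, i}  B3 = {e, f, i}  B4 = {b, c, h}  B5 = {b, c, g}  B6 = {a, h, i}  B7 = {b, d, g}
Tree: B1–B2, B1–B3, B2–B4, B4–B5, B2–B6, B5–B7

Every bag has size at most 3, so the width is 3 − 1 = 2 and tw(G) ≤ 2. Conversely, {b, d, g} is a clique of size 3, and the vertices of any clique must share a bag in every tree decomposition; so some bag has ≥ 3 vertices and tw(G) ≥ 2. Therefore the treewidth is 2.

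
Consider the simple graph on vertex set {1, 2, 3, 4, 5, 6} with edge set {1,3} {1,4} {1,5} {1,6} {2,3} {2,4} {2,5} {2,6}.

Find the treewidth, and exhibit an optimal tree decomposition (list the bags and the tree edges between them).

The largest bag has 3 vertices, giving width 2; this decomposition certifies tw(G) ≤ 2. Since 2–3–1–4–2 is a cycle in G, G is not acyclic. Forests are exactly the graphs of treewidth ≤ 1, so tw(G) ≥ 2. The upper and lower bounds meet at 2, so that is the treewidth.

Treewidth 2.
Bags: B1 = {1, 2, 3}  B2 = {1, 2, 4}  B3 = {1, 2, 6}  B4 = {1, 2, 5}
Tree: B1–B2, B2–B3, B3–B4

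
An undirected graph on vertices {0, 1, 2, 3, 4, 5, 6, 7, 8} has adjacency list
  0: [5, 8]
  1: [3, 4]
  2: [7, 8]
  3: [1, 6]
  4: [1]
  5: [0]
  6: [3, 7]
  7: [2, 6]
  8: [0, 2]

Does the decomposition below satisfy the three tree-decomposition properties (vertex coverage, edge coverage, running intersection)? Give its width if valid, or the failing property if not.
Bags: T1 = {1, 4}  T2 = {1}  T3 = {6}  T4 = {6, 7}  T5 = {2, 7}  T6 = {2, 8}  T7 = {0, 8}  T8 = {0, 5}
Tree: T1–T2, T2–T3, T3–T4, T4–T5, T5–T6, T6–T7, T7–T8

A tree decomposition must satisfy three properties: every vertex lies in some bag; for every edge, both endpoints lie together in some bag; and for every vertex, the bags containing it form a connected subtree. Here vertex 3 appears in no bag, so the decomposition is invalid.

No — vertex 3 appears in no bag.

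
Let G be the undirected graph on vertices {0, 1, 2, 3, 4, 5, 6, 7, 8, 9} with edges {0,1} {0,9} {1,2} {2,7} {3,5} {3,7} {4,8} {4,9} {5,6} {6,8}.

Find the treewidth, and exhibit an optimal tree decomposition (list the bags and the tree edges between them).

Treewidth 2.
Bags: B1 = {0, 1, 2}  B2 = {0, 2, 7}  B3 = {0, 3, 7}  B4 = {0, 3, 5}  B5 = {0, 5, 6}  B6 = {0, 6, 8}  B7 = {0, 4, 8}  B8 = {0, 4, 9}
Tree: B1–B2, B2–B3, B3–B4, B4–B5, B5–B6, B6–B7, B7–B8

Each bag holds 3 vertices, so the decomposition has width 2, which upper-bounds the treewidth. For the lower bound, G contains the cycle 0–1–2–7–3–5–6–8–4–9–0, so G is not a forest; only forests have treewidth ≤ 1, hence tw(G) ≥ 2. Combining the bounds, tw(G) = 2.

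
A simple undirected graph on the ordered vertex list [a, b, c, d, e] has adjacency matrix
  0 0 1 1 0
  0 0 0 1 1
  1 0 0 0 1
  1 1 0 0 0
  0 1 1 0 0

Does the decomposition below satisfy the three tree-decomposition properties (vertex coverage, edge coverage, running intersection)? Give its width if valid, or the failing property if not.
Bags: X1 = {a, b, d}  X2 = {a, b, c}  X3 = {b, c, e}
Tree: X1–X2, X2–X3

Yes; width 2.

Checking the three conditions: (i) the bags cover all of {a, b, c, d, e}; (ii) for each edge, some bag contains both endpoints; (iii) the bags containing any fixed vertex form a subtree. All hold, so the decomposition is valid with width 3 − 1 = 2.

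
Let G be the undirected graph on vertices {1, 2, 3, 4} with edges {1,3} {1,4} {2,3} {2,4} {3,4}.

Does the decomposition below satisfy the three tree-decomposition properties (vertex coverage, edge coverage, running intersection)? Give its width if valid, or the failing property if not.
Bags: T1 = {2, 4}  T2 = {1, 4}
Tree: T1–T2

No — vertex 3 appears in no bag.

A tree decomposition must satisfy three properties: every vertex lies in some bag; for every edge, both endpoints lie together in some bag; and for every vertex, the bags containing it form a connected subtree. Here vertex 3 appears in no bag, so the decomposition is invalid.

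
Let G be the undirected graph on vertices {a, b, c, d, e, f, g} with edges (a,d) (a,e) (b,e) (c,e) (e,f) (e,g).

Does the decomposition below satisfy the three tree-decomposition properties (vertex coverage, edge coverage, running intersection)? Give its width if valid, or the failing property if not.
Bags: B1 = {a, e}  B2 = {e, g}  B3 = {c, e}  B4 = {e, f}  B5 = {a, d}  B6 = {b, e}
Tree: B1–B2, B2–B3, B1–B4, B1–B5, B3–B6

Vertex coverage: the bags together contain {a, b, c, d, e, f, g}, the full vertex set. Edge coverage: each edge of G has both endpoints in at least one bag. Running intersection: for every vertex, the bags containing it form a connected subtree. All three properties hold, so this is a valid tree decomposition of width max|bag| − 1 = 1, and hence tw(G) ≤ 1.

Yes; width 1.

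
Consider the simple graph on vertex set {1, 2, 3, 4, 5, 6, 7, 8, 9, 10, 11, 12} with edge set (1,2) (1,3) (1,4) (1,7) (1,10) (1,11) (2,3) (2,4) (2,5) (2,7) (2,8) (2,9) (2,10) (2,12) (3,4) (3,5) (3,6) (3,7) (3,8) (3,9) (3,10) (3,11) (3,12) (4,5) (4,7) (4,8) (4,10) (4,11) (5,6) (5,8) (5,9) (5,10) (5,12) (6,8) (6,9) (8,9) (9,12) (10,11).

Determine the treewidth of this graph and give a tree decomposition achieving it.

Every bag has size at most 5, so the width is 5 − 1 = 4 and tw(G) ≤ 4. On the other hand G contains the 5-clique {2, 3, 5, 8, 9}. A clique must lie in a single bag of any decomposition, so no decomposition can have width below 4. The upper and lower bounds meet at 4, so that is the treewidth.

Treewidth 4.
One such decomposition:
Bags: B1 = {2, 3, 5, 8, 9}  B2 = {2, 3, 5, 9, 12}  B3 = {3, 5, 6, 8, 9}  B4 = {2, 3, 4, 5, 8}  B5 = {2, 3, 4, 5, 10}  B6 = {1, 2, 3, 4, 10}  B7 = {1, 3, 4, 10, 11}  B8 = {1, 2, 3, 4, 7}
Tree: B1–B2, B1–B3, B1–B4, B4–B5, B5–B6, B6–B7, B6–B8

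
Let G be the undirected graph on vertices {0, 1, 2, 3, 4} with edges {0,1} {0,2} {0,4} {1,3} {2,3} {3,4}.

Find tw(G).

2

A width-2 tree decomposition is:
Bags: B1 = {0, 3, 4}  B2 = {0, 2, 3}  B3 = {0, 1, 3}
Tree: B1–B2, B2–B3
Each bag holds 3 vertices, so the decomposition has width 2, which upper-bounds the treewidth. The edges 4–3–2–0–4 form a cycle, so G is not a tree and its treewidth is at least 2. Therefore the treewidth is 2.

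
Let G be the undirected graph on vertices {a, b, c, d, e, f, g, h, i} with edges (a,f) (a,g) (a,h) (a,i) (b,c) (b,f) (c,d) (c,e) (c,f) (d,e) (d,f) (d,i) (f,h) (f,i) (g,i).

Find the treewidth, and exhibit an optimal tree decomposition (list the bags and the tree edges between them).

Treewidth 2.
Bags: B1 = {a, f, i}  B2 = {a, g, i}  B3 = {a, f, h}  B4 = {d, f, i}  B5 = {c, d, f}  B6 = {c, d, e}  B7 = {b, c, f}
Tree: B1–B2, B1–B3, B1–B4, B4–B5, B5–B6, B5–B7

Each bag holds 3 vertices, so the decomposition has width 2, which upper-bounds the treewidth. On the other hand G contains the 3-clique {a, g, i}. A clique must lie in a single bag of any decomposition, so no decomposition can have width below 2. Therefore the treewidth is 2.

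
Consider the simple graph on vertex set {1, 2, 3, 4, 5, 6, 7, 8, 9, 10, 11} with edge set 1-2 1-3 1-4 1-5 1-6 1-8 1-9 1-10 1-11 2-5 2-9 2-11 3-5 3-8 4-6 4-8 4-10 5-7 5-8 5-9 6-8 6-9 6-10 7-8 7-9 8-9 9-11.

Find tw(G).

A width-3 tree decomposition is:
Bags: B1 = {1, 2, 5, 9}  B2 = {1, 5, 8, 9}  B3 = {1, 6, 8, 9}  B4 = {1, 4, 6, 8}  B5 = {1, 4, 6, 10}  B6 = {1, 2, 9, 11}  B7 = {5, 7, 8, 9}  B8 = {1, 3, 5, 8}
Tree: B1–B2, B2–B3, B3–B4, B4–B5, B1–B6, B2–B7, B2–B8
Every bag has size at most 4, so the width is 4 − 1 = 3 and tw(G) ≤ 3. Conversely, {1, 4, 6, 8} is a clique of size 4, and the vertices of any clique must share a bag in every tree decomposition; so some bag has ≥ 4 vertices and tw(G) ≥ 3. The upper and lower bounds meet at 3, so that is the treewidth.

3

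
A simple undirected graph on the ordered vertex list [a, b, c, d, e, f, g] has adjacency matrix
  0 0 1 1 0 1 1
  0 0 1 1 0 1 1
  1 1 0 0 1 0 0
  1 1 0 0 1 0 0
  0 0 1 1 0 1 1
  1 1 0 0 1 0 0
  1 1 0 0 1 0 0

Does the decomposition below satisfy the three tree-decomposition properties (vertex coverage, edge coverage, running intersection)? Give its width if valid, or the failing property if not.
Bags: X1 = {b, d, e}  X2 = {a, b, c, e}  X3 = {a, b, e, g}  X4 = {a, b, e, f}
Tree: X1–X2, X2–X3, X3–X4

A tree decomposition must satisfy three properties: every vertex lies in some bag; for every edge, both endpoints lie together in some bag; and for every vertex, the bags containing it form a connected subtree. Here edge (a,d) lies in no bag, so the decomposition is invalid.

No — edge (a,d) lies in no bag.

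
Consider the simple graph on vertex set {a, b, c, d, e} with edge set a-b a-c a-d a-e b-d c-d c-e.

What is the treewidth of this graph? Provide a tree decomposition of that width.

Each bag holds 3 vertices, so the decomposition has width 2, which upper-bounds the treewidth. Conversely, {a, c, d} is a clique of size 3, and the vertices of any clique must share a bag in every tree decomposition; so some bag has ≥ 3 vertices and tw(G) ≥ 2. The upper and lower bounds meet at 2, so that is the treewidth.

Treewidth 2.
Bags: B1 = {a, b, d}  B2 = {a, c, d}  B3 = {a, c, e}
Tree: B1–B2, B2–B3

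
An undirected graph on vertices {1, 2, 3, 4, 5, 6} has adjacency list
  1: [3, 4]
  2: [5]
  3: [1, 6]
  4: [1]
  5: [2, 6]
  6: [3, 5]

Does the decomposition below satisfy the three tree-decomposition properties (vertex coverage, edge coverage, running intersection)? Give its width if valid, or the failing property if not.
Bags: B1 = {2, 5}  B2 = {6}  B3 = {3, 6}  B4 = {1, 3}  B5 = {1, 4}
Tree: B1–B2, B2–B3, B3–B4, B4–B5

No — edge (5,6) lies in no bag.

A tree decomposition must satisfy three properties: every vertex lies in some bag; for every edge, both endpoints lie together in some bag; and for every vertex, the bags containing it form a connected subtree. Here edge (5,6) lies in no bag, so the decomposition is invalid.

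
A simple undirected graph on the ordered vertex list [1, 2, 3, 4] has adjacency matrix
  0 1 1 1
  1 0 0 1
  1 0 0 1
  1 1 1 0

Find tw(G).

2

A width-2 tree decomposition is:
Bags: B1 = {1, 3, 4}  B2 = {1, 2, 4}
Tree: B1–B2
The largest bag has 3 vertices, giving width 2; this decomposition certifies tw(G) ≤ 2. On the other hand G contains the 3-clique {1, 2, 4}. A clique must lie in a single bag of any decomposition, so no decomposition can have width below 2. Hence tw(G) = 2 exactly.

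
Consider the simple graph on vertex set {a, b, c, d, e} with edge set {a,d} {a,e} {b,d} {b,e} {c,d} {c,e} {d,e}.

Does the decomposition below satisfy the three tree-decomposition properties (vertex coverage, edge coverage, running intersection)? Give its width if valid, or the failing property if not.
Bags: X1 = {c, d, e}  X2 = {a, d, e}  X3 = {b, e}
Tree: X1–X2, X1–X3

No — edge (d,b) lies in no bag.

A tree decomposition must satisfy three properties: every vertex lies in some bag; for every edge, both endpoints lie together in some bag; and for every vertex, the bags containing it form a connected subtree. Here edge (d,b) lies in no bag, so the decomposition is invalid.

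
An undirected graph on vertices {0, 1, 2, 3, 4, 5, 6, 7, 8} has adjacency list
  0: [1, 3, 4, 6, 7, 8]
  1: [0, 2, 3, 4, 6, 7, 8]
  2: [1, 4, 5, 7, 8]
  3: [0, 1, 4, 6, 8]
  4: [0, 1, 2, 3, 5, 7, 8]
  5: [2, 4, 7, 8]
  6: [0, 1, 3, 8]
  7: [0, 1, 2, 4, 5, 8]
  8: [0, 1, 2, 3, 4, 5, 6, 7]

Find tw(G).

4

A width-4 tree decomposition is:
Bags: B1 = {0, 1, 3, 4, 8}  B2 = {0, 1, 4, 7, 8}  B3 = {1, 2, 4, 7, 8}  B4 = {0, 1, 3, 6, 8}  B5 = {2, 4, 5, 7, 8}
Tree: B1–B2, B2–B3, B1–B4, B3–B5
Every bag has size at most 5, so the width is 5 − 1 = 4 and tw(G) ≤ 4. On the other hand G contains the 5-clique {0, 1, 3, 4, 8}. A clique must lie in a single bag of any decomposition, so no decomposition can have width below 4. The upper and lower bounds meet at 4, so that is the treewidth.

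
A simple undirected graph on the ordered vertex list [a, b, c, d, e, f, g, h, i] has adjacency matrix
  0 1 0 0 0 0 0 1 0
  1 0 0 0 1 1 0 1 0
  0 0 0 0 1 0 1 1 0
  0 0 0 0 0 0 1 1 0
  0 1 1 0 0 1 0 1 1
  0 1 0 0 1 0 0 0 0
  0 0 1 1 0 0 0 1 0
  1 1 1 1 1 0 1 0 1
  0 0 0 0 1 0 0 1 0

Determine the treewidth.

2

A width-2 tree decomposition is:
Bags: B1 = {c, e, h}  B2 = {b, e, h}  B3 = {c, g, h}  B4 = {a, b, h}  B5 = {e, h, i}  B6 = {b, e, f}  B7 = {d, g, h}
Tree: B1–B2, B1–B3, B2–B4, B2–B5, B2–B6, B3–B7
The largest bag has 3 vertices, giving width 2; this decomposition certifies tw(G) ≤ 2. For the lower bound, the 3 vertices {d, g, h} are pairwise adjacent, and any tree decomposition puts a clique entirely inside one bag — forcing width ≥ 2. The upper and lower bounds meet at 2, so that is the treewidth.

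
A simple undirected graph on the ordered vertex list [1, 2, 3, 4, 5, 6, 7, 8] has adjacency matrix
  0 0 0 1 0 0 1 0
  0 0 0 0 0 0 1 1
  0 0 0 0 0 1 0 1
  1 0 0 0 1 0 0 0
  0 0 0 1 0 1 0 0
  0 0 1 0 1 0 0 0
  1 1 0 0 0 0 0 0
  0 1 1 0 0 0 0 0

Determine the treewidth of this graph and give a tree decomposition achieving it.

Treewidth 2.
One optimal decomposition is:
Bags: B1 = {2, 7, 8}  B2 = {1, 7, 8}  B3 = {1, 4, 8}  B4 = {4, 5, 8}  B5 = {5, 6, 8}  B6 = {3, 6, 8}
Tree: B1–B2, B2–B3, B3–B4, B4–B5, B5–B6

The largest bag has 3 vertices, giving width 2; this decomposition certifies tw(G) ≤ 2. The edges 8–2–7–1–4–5–6–3–8 form a cycle, so G is not a tree and its treewidth is at least 2. The upper and lower bounds meet at 2, so that is the treewidth.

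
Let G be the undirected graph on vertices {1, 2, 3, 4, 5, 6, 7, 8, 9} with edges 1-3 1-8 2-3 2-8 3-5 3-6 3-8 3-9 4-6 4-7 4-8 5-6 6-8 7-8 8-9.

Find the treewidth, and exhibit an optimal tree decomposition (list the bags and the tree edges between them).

Treewidth 2.
Bags: B1 = {3, 6, 8}  B2 = {4, 6, 8}  B3 = {4, 7, 8}  B4 = {2, 3, 8}  B5 = {3, 8, 9}  B6 = {3, 5, 6}  B7 = {1, 3, 8}
Tree: B1–B2, B2–B3, B1–B4, B1–B5, B1–B6, B1–B7

The largest bag has 3 vertices, giving width 2; this decomposition certifies tw(G) ≤ 2. On the other hand G contains the 3-clique {1, 3, 8}. A clique must lie in a single bag of any decomposition, so no decomposition can have width below 2. The upper and lower bounds meet at 2, so that is the treewidth.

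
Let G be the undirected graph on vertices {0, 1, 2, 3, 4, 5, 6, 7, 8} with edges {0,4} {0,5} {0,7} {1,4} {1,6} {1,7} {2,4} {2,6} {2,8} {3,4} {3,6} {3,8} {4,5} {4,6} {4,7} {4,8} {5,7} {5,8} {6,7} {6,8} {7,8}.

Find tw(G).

3

A width-3 tree decomposition is:
Bags: B1 = {2, 4, 6, 8}  B2 = {4, 6, 7, 8}  B3 = {4, 5, 7, 8}  B4 = {3, 4, 6, 8}  B5 = {1, 4, 6, 7}  B6 = {0, 4, 5, 7}
Tree: B1–B2, B2–B3, B2–B4, B2–B5, B3–B6
Each bag holds 4 vertices, so the decomposition has width 3, which upper-bounds the treewidth. On the other hand G contains the 4-clique {0, 4, 5, 7}. A clique must lie in a single bag of any decomposition, so no decomposition can have width below 3. Therefore the treewidth is 3.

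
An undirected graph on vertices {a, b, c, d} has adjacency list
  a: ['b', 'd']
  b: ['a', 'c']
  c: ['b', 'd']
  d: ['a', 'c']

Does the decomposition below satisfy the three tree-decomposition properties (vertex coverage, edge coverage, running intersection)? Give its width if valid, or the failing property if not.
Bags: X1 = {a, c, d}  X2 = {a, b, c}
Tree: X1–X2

Every vertex of G appears in some bag (union = {a, b, c, d}); every edge is covered by a bag; and for each vertex v the set of bags containing v is connected in the bag tree. The decomposition is therefore valid. The largest bag has 3 vertices, so the width is 2.

Yes; width 2.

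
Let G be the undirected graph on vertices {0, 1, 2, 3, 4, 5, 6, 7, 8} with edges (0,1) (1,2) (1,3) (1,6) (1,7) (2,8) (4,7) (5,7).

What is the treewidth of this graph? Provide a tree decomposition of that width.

Each bag holds 2 vertices, so the decomposition has width 1, which upper-bounds the treewidth. Since G has at least one edge (e.g. 3–1), it is not an edgeless graph, so tw(G) ≥ 1. The upper and lower bounds meet at 1, so that is the treewidth.

Treewidth 1.
Bags: B1 = {1, 3}  B2 = {1, 2}  B3 = {1, 7}  B4 = {2, 8}  B5 = {5, 7}  B6 = {4, 7}  B7 = {1, 6}  B8 = {0, 1}
Tree: B1–B2, B2–B3, B2–B4, B3–B5, B3–B6, B3–B7, B2–B8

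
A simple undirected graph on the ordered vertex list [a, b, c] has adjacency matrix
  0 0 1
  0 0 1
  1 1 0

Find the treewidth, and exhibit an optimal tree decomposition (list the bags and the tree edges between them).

Treewidth 1.
Bags: B1 = {a, c}  B2 = {b, c}
Tree: B1–B2

The largest bag has 2 vertices, giving width 1; this decomposition certifies tw(G) ≤ 1. G has an edge, so its treewidth is at least 1. Hence tw(G) = 1 exactly.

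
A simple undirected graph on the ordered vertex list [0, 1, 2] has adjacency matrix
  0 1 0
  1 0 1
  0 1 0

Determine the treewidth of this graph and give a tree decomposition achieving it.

Treewidth 1.
One such decomposition:
Bags: B1 = {0, 1}  B2 = {1, 2}
Tree: B1–B2

Each bag holds 2 vertices, so the decomposition has width 1, which upper-bounds the treewidth. G has an edge, so its treewidth is at least 1. Combining the bounds, tw(G) = 1.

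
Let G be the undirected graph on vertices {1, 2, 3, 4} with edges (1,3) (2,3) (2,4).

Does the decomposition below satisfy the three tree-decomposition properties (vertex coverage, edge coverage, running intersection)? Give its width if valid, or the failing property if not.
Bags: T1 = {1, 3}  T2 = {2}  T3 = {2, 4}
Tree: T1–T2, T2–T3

A tree decomposition must satisfy three properties: every vertex lies in some bag; for every edge, both endpoints lie together in some bag; and for every vertex, the bags containing it form a connected subtree. Here edge (3,2) lies in no bag, so the decomposition is invalid.

No — edge (3,2) lies in no bag.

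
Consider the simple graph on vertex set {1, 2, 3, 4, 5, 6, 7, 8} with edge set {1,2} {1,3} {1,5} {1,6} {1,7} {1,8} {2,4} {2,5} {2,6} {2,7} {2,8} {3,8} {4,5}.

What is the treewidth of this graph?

A width-2 tree decomposition is:
Bags: B1 = {1, 2, 5}  B2 = {1, 2, 7}  B3 = {1, 2, 8}  B4 = {1, 3, 8}  B5 = {1, 2, 6}  B6 = {2, 4, 5}
Tree: B1–B2, B2–B3, B3–B4, B2–B5, B1–B6
The largest bag has 3 vertices, giving width 2; this decomposition certifies tw(G) ≤ 2. For the lower bound, the 3 vertices {1, 2, 8} are pairwise adjacent, and any tree decomposition puts a clique entirely inside one bag — forcing width ≥ 2. Therefore the treewidth is 2.

2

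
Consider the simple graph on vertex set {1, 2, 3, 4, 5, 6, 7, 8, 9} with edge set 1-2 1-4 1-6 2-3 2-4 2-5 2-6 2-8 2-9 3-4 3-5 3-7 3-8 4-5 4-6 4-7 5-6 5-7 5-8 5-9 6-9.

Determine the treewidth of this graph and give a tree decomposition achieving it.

Treewidth 3.
Bags: B1 = {2, 4, 5, 6}  B2 = {1, 2, 4, 6}  B3 = {2, 3, 4, 5}  B4 = {2, 3, 5, 8}  B5 = {2, 5, 6, 9}  B6 = {3, 4, 5, 7}
Tree: B1–B2, B1–B3, B3–B4, B1–B5, B3–B6

The largest bag has 4 vertices, giving width 3; this decomposition certifies tw(G) ≤ 3. On the other hand G contains the 4-clique {1, 2, 4, 6}. A clique must lie in a single bag of any decomposition, so no decomposition can have width below 3. Hence tw(G) = 3 exactly.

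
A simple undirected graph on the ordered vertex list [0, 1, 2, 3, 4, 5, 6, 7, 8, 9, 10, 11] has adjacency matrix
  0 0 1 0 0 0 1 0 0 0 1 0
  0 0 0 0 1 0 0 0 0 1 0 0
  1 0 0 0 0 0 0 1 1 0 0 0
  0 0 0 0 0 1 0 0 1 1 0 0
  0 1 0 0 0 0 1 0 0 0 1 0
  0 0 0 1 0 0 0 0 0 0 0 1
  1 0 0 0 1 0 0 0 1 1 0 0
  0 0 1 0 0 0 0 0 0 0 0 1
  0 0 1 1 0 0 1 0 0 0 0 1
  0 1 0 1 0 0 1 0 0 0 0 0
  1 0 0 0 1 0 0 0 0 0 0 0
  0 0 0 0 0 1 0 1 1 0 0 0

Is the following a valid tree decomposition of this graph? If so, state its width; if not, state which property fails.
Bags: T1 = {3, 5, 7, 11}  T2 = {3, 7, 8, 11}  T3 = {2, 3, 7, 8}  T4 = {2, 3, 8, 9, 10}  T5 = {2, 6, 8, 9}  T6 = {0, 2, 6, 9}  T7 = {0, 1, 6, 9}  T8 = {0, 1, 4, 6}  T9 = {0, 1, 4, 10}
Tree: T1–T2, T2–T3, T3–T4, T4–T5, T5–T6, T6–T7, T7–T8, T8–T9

No — bags containing vertex 10 are not connected in the tree.

A tree decomposition must satisfy three properties: every vertex lies in some bag; for every edge, both endpoints lie together in some bag; and for every vertex, the bags containing it form a connected subtree. Here bags containing vertex 10 are not connected in the tree, so the decomposition is invalid.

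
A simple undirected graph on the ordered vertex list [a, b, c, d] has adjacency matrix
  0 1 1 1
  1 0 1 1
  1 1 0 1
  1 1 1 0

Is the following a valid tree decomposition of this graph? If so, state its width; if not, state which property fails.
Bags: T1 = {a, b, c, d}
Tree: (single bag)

Checking the three conditions: (i) the bags cover all of {a, b, c, d}; (ii) for each edge, some bag contains both endpoints; (iii) the bags containing any fixed vertex form a subtree. All hold, so the decomposition is valid with width 4 − 1 = 3.

Yes; width 3.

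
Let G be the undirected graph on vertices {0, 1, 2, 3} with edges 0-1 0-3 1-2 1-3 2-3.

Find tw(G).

A width-2 tree decomposition is:
Bags: B1 = {1, 2, 3}  B2 = {0, 1, 3}
Tree: B1–B2
Each bag holds 3 vertices, so the decomposition has width 2, which upper-bounds the treewidth. Conversely, {0, 1, 3} is a clique of size 3, and the vertices of any clique must share a bag in every tree decomposition; so some bag has ≥ 3 vertices and tw(G) ≥ 2. The upper and lower bounds meet at 2, so that is the treewidth.

2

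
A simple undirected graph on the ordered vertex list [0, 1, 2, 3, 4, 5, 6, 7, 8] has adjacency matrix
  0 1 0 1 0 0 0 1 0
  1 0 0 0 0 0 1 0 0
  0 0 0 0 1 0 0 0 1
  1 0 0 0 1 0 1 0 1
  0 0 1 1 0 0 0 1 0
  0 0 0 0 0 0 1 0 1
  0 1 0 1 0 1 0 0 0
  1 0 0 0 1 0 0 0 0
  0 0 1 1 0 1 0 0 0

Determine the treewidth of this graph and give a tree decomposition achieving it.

Each bag holds 4 vertices, so the decomposition has width 3, which upper-bounds the treewidth. For the lower bound: the 4 vertex sets {0,1,7}, {4}, {3}, {2,5,6,8} are disjoint, each induces a connected subgraph, and every pair is joined by at least one edge of G. Contracting each set to a single vertex therefore yields K_{4} as a minor, and since treewidth is minor-monotone, tw(G) ≥ tw(K_{4}) = 3. Combining the bounds, tw(G) = 3.

Treewidth 3.
One such decomposition:
Bags: B1 = {0, 1, 4, 7}  B2 = {0, 1, 3, 4}  B3 = {1, 3, 4, 6}  B4 = {2, 3, 4, 6}  B5 = {2, 3, 6, 8}  B6 = {2, 5, 6, 8}
Tree: B1–B2, B2–B3, B3–B4, B4–B5, B5–B6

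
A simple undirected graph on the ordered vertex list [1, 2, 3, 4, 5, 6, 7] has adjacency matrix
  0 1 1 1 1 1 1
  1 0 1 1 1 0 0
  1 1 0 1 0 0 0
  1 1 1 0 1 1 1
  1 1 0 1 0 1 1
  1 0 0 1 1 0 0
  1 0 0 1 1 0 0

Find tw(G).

3

A width-3 tree decomposition is:
Bags: B1 = {1, 2, 3, 4}  B2 = {1, 2, 4, 5}  B3 = {1, 4, 5, 6}  B4 = {1, 4, 5, 7}
Tree: B1–B2, B2–B3, B2–B4
Each bag holds 4 vertices, so the decomposition has width 3, which upper-bounds the treewidth. For the lower bound, the 4 vertices {1, 2, 3, 4} are pairwise adjacent, and any tree decomposition puts a clique entirely inside one bag — forcing width ≥ 3. The upper and lower bounds meet at 3, so that is the treewidth.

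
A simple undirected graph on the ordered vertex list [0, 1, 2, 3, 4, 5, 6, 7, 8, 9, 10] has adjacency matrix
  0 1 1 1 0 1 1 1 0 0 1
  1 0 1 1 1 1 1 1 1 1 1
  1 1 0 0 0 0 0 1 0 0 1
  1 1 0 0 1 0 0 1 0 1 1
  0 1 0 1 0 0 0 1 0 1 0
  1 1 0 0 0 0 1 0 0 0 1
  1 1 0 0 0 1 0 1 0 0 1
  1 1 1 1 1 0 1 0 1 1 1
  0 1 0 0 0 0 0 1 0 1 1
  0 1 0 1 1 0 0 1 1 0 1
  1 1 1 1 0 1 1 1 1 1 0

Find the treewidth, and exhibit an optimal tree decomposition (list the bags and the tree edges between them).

Treewidth 4.
One such decomposition:
Bags: B1 = {1, 3, 7, 9, 10}  B2 = {0, 1, 3, 7, 10}  B3 = {0, 1, 2, 7, 10}  B4 = {0, 1, 6, 7, 10}  B5 = {1, 3, 4, 7, 9}  B6 = {0, 1, 5, 6, 10}  B7 = {1, 7, 8, 9, 10}
Tree: B1–B2, B2–B3, B3–B4, B1–B5, B4–B6, B1–B7

The largest bag has 5 vertices, giving width 4; this decomposition certifies tw(G) ≤ 4. Conversely, {0, 1, 5, 6, 10} is a clique of size 5, and the vertices of any clique must share a bag in every tree decomposition; so some bag has ≥ 5 vertices and tw(G) ≥ 4. Hence tw(G) = 4 exactly.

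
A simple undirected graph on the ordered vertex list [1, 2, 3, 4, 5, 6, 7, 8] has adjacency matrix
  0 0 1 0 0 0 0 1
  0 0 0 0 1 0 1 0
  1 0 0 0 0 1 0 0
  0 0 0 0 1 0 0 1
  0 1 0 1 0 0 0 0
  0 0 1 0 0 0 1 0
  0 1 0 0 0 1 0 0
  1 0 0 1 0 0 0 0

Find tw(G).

2

A width-2 tree decomposition is:
Bags: B1 = {2, 6, 7}  B2 = {2, 5, 6}  B3 = {4, 5, 6}  B4 = {4, 6, 8}  B5 = {1, 6, 8}  B6 = {1, 3, 6}
Tree: B1–B2, B2–B3, B3–B4, B4–B5, B5–B6
The largest bag has 3 vertices, giving width 2; this decomposition certifies tw(G) ≤ 2. For the lower bound, G contains the cycle 6–7–2–5–4–8–1–3–6, so G is not a forest; only forests have treewidth ≤ 1, hence tw(G) ≥ 2. Therefore the treewidth is 2.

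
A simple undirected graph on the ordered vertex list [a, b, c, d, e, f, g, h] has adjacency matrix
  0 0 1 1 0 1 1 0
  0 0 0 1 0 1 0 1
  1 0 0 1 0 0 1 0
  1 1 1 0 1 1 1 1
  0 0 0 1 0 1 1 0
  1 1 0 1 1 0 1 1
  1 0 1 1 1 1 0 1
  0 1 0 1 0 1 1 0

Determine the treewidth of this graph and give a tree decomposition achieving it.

Every bag has size at most 4, so the width is 4 − 1 = 3 and tw(G) ≤ 3. On the other hand G contains the 4-clique {a, c, d, g}. A clique must lie in a single bag of any decomposition, so no decomposition can have width below 3. The upper and lower bounds meet at 3, so that is the treewidth.

Treewidth 3.
Bags: B1 = {b, d, f, h}  B2 = {d, f, g, h}  B3 = {a, d, f, g}  B4 = {d, e, f, g}  B5 = {a, c, d, g}
Tree: B1–B2, B2–B3, B3–B4, B3–B5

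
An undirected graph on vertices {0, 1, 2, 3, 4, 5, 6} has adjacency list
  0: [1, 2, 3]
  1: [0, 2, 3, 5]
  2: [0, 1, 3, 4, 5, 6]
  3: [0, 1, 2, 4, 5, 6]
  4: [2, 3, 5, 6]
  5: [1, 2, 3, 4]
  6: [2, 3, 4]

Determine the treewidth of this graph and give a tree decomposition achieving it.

Treewidth 3.
One such decomposition:
Bags: B1 = {2, 3, 4, 5}  B2 = {1, 2, 3, 5}  B3 = {2, 3, 4, 6}  B4 = {0, 1, 2, 3}
Tree: B1–B2, B1–B3, B2–B4

Every bag has size at most 4, so the width is 4 − 1 = 3 and tw(G) ≤ 3. Conversely, {0, 1, 2, 3} is a clique of size 4, and the vertices of any clique must share a bag in every tree decomposition; so some bag has ≥ 4 vertices and tw(G) ≥ 3. The upper and lower bounds meet at 3, so that is the treewidth.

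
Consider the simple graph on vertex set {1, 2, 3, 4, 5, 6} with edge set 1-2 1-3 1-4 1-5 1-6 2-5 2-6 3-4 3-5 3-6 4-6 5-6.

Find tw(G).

3

A width-3 tree decomposition is:
Bags: B1 = {1, 3, 5, 6}  B2 = {1, 3, 4, 6}  B3 = {1, 2, 5, 6}
Tree: B1–B2, B1–B3
Every bag has size at most 4, so the width is 4 − 1 = 3 and tw(G) ≤ 3. For the lower bound, the 4 vertices {1, 2, 5, 6} are pairwise adjacent, and any tree decomposition puts a clique entirely inside one bag — forcing width ≥ 3. Therefore the treewidth is 3.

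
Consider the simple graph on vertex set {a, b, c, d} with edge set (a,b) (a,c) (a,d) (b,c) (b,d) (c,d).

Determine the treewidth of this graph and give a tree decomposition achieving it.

A single bag containing all 4 vertices is trivially a valid decomposition of width 3. For the lower bound, the 4 vertices {a, b, c, d} are pairwise adjacent, and any tree decomposition puts a clique entirely inside one bag — forcing width ≥ 3. Therefore the treewidth is 3.

Treewidth 3.
One optimal decomposition is:
Bags: B1 = {a, b, c, d}
Tree: (single bag)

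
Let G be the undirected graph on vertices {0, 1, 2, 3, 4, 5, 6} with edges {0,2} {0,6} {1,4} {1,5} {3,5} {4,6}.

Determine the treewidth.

1

A width-1 tree decomposition is:
Bags: B1 = {3, 5}  B2 = {1, 5}  B3 = {1, 4}  B4 = {4, 6}  B5 = {0, 6}  B6 = {0, 2}
Tree: B1–B2, B2–B3, B3–B4, B4–B5, B5–B6
Every bag has size at most 2, so the width is 2 − 1 = 1 and tw(G) ≤ 1. Since G has at least one edge (e.g. 3–5), it is not an edgeless graph, so tw(G) ≥ 1. Combining the bounds, tw(G) = 1.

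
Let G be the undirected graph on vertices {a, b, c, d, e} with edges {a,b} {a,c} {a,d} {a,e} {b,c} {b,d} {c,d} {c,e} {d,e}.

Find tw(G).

3

A width-3 tree decomposition is:
Bags: B1 = {a, c, d, e}  B2 = {a, b, c, d}
Tree: B1–B2
Every bag has size at most 4, so the width is 4 − 1 = 3 and tw(G) ≤ 3. For the lower bound, the 4 vertices {a, c, d, e} are pairwise adjacent, and any tree decomposition puts a clique entirely inside one bag — forcing width ≥ 3. Hence tw(G) = 3 exactly.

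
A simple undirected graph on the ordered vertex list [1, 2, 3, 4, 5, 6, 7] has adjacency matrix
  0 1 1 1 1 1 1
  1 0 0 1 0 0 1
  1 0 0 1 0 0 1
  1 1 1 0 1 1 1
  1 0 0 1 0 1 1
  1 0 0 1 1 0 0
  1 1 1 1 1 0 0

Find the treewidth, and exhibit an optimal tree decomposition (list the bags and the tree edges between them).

Treewidth 3.
Bags: B1 = {1, 2, 4, 7}  B2 = {1, 4, 5, 7}  B3 = {1, 3, 4, 7}  B4 = {1, 4, 5, 6}
Tree: B1–B2, B1–B3, B2–B4

The largest bag has 4 vertices, giving width 3; this decomposition certifies tw(G) ≤ 3. Conversely, {1, 4, 5, 6} is a clique of size 4, and the vertices of any clique must share a bag in every tree decomposition; so some bag has ≥ 4 vertices and tw(G) ≥ 3. Therefore the treewidth is 3.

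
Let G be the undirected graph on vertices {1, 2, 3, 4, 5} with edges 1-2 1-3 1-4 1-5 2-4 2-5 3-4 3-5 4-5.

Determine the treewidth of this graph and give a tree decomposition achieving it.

Every bag has size at most 4, so the width is 4 − 1 = 3 and tw(G) ≤ 3. On the other hand G contains the 4-clique {1, 2, 4, 5}. A clique must lie in a single bag of any decomposition, so no decomposition can have width below 3. The upper and lower bounds meet at 3, so that is the treewidth.

Treewidth 3.
One such decomposition:
Bags: B1 = {1, 3, 4, 5}  B2 = {1, 2, 4, 5}
Tree: B1–B2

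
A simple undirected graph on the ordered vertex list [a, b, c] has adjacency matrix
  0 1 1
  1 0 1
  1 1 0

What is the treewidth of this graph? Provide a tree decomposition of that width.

With just one bag of size 3, the width is 3 − 1 = 2, so tw(G) ≤ 2. Conversely, {a, b, c} is a clique of size 3, and the vertices of any clique must share a bag in every tree decomposition; so some bag has ≥ 3 vertices and tw(G) ≥ 2. Therefore the treewidth is 2.

Treewidth 2.
One such decomposition:
Bags: B1 = {a, b, c}
Tree: (single bag)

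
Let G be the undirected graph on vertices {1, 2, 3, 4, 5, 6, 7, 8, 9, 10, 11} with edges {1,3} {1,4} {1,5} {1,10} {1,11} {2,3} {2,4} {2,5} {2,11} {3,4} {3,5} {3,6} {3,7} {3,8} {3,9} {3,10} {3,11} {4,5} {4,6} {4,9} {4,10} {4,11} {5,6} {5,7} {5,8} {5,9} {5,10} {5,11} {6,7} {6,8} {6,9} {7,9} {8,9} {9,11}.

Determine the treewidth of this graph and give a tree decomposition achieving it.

Treewidth 4.
One such decomposition:
Bags: B1 = {3, 4, 5, 9, 11}  B2 = {3, 4, 5, 6, 9}  B3 = {3, 5, 6, 8, 9}  B4 = {3, 5, 6, 7, 9}  B5 = {2, 3, 4, 5, 11}  B6 = {1, 3, 4, 5, 11}  B7 = {1, 3, 4, 5, 10}
Tree: B1–B2, B2–B3, B3–B4, B1–B5, B5–B6, B6–B7

Every bag has size at most 5, so the width is 5 − 1 = 4 and tw(G) ≤ 4. On the other hand G contains the 5-clique {3, 5, 6, 8, 9}. A clique must lie in a single bag of any decomposition, so no decomposition can have width below 4. The upper and lower bounds meet at 4, so that is the treewidth.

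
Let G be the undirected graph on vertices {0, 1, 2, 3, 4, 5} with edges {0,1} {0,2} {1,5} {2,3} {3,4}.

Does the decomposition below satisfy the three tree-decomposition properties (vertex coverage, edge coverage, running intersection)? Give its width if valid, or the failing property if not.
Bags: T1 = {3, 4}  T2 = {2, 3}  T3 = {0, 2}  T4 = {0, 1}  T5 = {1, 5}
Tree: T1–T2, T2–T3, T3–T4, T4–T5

Vertex coverage: the bags together contain {0, 1, 2, 3, 4, 5}, the full vertex set. Edge coverage: each edge of G has both endpoints in at least one bag. Running intersection: for every vertex, the bags containing it form a connected subtree. All three properties hold, so this is a valid tree decomposition of width max|bag| − 1 = 1, and hence tw(G) ≤ 1.

Yes; width 1.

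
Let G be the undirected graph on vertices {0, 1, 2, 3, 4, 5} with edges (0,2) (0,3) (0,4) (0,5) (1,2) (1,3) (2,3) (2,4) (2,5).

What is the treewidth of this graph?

A width-2 tree decomposition is:
Bags: B1 = {0, 2, 5}  B2 = {0, 2, 4}  B3 = {0, 2, 3}  B4 = {1, 2, 3}
Tree: B1–B2, B1–B3, B3–B4
Each bag holds 3 vertices, so the decomposition has width 2, which upper-bounds the treewidth. Conversely, {0, 2, 3} is a clique of size 3, and the vertices of any clique must share a bag in every tree decomposition; so some bag has ≥ 3 vertices and tw(G) ≥ 2. Combining the bounds, tw(G) = 2.

2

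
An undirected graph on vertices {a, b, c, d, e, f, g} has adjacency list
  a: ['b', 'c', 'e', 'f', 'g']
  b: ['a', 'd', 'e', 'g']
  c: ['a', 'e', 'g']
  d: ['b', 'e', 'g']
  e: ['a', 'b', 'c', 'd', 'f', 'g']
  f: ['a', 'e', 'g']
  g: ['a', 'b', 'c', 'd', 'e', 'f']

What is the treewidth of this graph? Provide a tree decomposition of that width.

Treewidth 3.
Bags: B1 = {a, b, e, g}  B2 = {b, d, e, g}  B3 = {a, c, e, g}  B4 = {a, e, f, g}
Tree: B1–B2, B1–B3, B3–B4

Each bag holds 4 vertices, so the decomposition has width 3, which upper-bounds the treewidth. For the lower bound, the 4 vertices {b, d, e, g} are pairwise adjacent, and any tree decomposition puts a clique entirely inside one bag — forcing width ≥ 3. Hence tw(G) = 3 exactly.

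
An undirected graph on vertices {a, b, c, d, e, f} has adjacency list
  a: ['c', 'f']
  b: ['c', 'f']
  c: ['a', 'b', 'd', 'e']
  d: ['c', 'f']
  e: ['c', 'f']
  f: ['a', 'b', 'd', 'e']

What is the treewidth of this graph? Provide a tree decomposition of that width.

Each bag holds 3 vertices, so the decomposition has width 2, which upper-bounds the treewidth. Since c–a–f–e–c is a cycle in G, G is not acyclic. Forests are exactly the graphs of treewidth ≤ 1, so tw(G) ≥ 2. Therefore the treewidth is 2.

Treewidth 2.
Bags: B1 = {a, c, f}  B2 = {c, e, f}  B3 = {c, d, f}  B4 = {b, c, f}
Tree: B1–B2, B2–B3, B3–B4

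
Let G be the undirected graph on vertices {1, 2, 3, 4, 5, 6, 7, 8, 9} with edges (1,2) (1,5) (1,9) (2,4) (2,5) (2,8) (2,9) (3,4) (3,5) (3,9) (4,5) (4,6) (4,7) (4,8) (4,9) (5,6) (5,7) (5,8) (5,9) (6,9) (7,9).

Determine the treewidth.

A width-3 tree decomposition is:
Bags: B1 = {2, 4, 5, 9}  B2 = {3, 4, 5, 9}  B3 = {1, 2, 5, 9}  B4 = {4, 5, 6, 9}  B5 = {4, 5, 7, 9}  B6 = {2, 4, 5, 8}
Tree: B1–B2, B1–B3, B2–B4, B4–B5, B1–B6
The largest bag has 4 vertices, giving width 3; this decomposition certifies tw(G) ≤ 3. Conversely, {1, 2, 5, 9} is a clique of size 4, and the vertices of any clique must share a bag in every tree decomposition; so some bag has ≥ 4 vertices and tw(G) ≥ 3. The upper and lower bounds meet at 3, so that is the treewidth.

3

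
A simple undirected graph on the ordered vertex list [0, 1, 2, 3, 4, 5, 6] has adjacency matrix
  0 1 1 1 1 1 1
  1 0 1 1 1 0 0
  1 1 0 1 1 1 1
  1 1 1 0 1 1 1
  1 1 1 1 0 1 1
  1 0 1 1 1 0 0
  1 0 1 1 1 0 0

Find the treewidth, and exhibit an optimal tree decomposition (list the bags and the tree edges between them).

Treewidth 4.
One optimal decomposition is:
Bags: B1 = {0, 1, 2, 3, 4}  B2 = {0, 2, 3, 4, 5}  B3 = {0, 2, 3, 4, 6}
Tree: B1–B2, B1–B3

Every bag has size at most 5, so the width is 5 − 1 = 4 and tw(G) ≤ 4. On the other hand G contains the 5-clique {0, 1, 2, 3, 4}. A clique must lie in a single bag of any decomposition, so no decomposition can have width below 4. Combining the bounds, tw(G) = 4.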